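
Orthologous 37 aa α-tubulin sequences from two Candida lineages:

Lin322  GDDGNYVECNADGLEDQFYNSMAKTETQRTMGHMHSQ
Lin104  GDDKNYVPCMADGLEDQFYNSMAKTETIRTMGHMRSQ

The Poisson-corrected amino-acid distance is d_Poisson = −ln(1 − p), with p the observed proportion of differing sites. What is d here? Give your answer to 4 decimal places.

The sequences differ at positions 4 (G/K), 8 (E/P), 10 (N/M), 28 (Q/I), 35 (H/R).
p = 5/37 = 0.135135.
d = −ln(1 − 0.135135) = −ln(0.864865) = 0.1452.

0.1452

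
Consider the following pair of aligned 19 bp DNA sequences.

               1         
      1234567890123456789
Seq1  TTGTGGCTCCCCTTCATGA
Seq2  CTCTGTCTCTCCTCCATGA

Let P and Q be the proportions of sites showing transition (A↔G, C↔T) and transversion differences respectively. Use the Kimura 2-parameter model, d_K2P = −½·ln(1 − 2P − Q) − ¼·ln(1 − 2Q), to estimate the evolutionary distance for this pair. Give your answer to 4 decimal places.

Mismatches occur at site 1 (T/C, transition), site 3 (G/C, transversion), site 6 (G/T, transversion), site 10 (C/T, transition), site 14 (T/C, transition).
Of the 5 differences, 3 transitions and 2 transversions over 19 sites: P = 3/19 = 0.157895, Q = 2/19 = 0.105263.
d = −0.5·ln(0.578947) − 0.25·ln(0.789474) = −0.5·(-0.546544) − 0.25·(-0.236388) = 0.3324.

0.3324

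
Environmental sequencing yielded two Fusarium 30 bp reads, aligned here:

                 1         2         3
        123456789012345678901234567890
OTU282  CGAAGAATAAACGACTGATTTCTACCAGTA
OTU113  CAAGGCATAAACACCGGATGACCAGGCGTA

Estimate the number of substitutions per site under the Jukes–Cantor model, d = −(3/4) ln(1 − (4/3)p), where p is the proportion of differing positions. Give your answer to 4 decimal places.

0.5716

Differing sites — 2:G/A; 4:A/G; 6:A/C; 13:G/A; 14:A/C; 16:T/G; 20:T/G; 21:T/A; 23:T/C; 25:C/G; 26:C/G; 27:A/C.
p = 12/30 = 0.400000.
d = −0.75 · ln(1 − (4/3)·0.400000) = −0.75 · ln(0.466667) = −0.75 · (-0.762139) = 0.5716.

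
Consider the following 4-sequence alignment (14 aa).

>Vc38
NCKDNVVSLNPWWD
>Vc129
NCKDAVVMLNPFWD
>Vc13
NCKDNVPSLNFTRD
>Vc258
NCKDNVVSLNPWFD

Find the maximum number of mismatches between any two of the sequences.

Pairwise Hamming distances:
  Vc38 vs Vc129: 3
  Vc38 vs Vc13: 4
  Vc38 vs Vc258: 1
  Vc129 vs Vc13: 6
  Vc129 vs Vc258: 4
  Vc13 vs Vc258: 4
The largest is 6, between Vc129 and Vc13.

6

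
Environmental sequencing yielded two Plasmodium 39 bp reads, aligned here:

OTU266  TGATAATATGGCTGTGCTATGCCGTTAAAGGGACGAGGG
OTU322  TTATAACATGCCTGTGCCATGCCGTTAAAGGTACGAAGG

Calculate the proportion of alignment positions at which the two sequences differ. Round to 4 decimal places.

The sequences differ at positions 2 (G/T), 7 (T/C), 11 (G/C), 18 (T/C), 32 (G/T), 37 (G/A).
There are 6 differences over 39 sites, so p = 6/39 = 0.1538.

0.1538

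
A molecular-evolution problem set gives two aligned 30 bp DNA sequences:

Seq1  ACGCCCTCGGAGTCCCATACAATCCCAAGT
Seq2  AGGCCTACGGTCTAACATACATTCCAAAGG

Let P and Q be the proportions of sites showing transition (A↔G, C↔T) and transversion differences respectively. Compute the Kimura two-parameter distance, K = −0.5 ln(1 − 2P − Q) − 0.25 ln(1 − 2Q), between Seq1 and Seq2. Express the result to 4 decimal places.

Differing sites — 2:C/G (Tv); 6:C/T (Ti); 7:T/A (Tv); 11:A/T (Tv); 12:G/C (Tv); 14:C/A (Tv); 15:C/A (Tv); 22:A/T (Tv); 26:C/A (Tv); 30:T/G (Tv).
Of the 10 differences, 1 transition and 9 transversions over 30 sites: P = 1/30 = 0.033333, Q = 9/30 = 0.300000.
d = −0.5·ln(0.633334) − 0.25·ln(0.400000) = −0.5·(-0.456757) − 0.25·(-0.916291) = 0.4575.

0.4575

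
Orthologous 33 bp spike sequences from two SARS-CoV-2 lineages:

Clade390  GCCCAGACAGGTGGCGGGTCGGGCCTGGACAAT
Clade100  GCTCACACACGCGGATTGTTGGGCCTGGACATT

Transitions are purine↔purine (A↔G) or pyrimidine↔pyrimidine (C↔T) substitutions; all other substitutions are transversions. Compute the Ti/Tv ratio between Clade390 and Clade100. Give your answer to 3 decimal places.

0.500

The sequences differ at positions 3 (C/T, transition), 6 (G/C, transversion), 10 (G/C, transversion), 12 (T/C, transition), 15 (C/A, transversion), 16 (G/T, transversion), 17 (G/T, transversion), 20 (C/T, transition), 32 (A/T, transversion).
Of the 9 differences, 3 transitions and 6 transversions, so Ti/Tv = 3/6 = 0.500.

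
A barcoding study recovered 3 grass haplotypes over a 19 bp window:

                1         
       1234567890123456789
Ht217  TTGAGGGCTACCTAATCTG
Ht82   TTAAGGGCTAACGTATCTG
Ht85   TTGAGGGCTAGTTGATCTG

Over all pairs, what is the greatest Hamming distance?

5

Pairwise Hamming distances:
  Ht217 vs Ht82: 4
  Ht217 vs Ht85: 3
  Ht82 vs Ht85: 5
The largest is 5, between Ht82 and Ht85.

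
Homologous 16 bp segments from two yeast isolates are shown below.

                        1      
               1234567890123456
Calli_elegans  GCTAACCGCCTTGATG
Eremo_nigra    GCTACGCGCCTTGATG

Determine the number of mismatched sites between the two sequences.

Mismatches occur at site 5 (A/C), site 6 (C/G).
That gives 2 mismatches out of 16 aligned sites, so the Hamming distance is 2.

2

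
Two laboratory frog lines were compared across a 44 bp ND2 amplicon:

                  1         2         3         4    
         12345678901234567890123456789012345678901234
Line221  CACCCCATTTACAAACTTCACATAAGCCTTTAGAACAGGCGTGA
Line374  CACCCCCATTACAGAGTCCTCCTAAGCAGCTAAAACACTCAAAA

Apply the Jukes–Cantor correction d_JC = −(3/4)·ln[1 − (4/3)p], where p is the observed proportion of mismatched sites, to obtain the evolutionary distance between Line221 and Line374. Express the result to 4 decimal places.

0.4975

The sequences differ at positions 7 (A/C), 8 (T/A), 14 (A/G), 16 (C/G), 18 (T/C), 20 (A/T), 22 (A/C), 28 (C/A), 29 (T/G), 30 (T/C), 33 (G/A), 38 (G/C), 39 (G/T), 41 (G/A), 42 (T/A), 43 (G/A).
p = 16/44 = 0.363636.
d = −0.75 · ln(1 − (4/3)·0.363636) = −0.75 · ln(0.515152) = −0.75 · (-0.663293) = 0.4975.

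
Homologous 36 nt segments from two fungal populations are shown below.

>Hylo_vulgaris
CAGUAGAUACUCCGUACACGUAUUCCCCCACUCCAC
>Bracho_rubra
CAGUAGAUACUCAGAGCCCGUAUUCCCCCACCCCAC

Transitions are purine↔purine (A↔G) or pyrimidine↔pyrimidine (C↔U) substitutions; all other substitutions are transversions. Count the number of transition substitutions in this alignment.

Differing sites — 13:C/A (Tv); 15:U/A (Tv); 16:A/G (Ti); 18:A/C (Tv); 32:U/C (Ti).
Of the 5 differences, 2 transitions and 3 transversions, so the answer is 2.

2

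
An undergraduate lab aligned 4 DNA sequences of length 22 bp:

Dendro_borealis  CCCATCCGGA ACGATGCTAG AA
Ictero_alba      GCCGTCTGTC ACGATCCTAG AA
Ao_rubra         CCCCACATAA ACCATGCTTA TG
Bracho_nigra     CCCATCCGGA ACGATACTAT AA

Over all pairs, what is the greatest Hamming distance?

13

Pairwise Hamming distances:
  Dendro_borealis vs Ictero_alba: 6
  Dendro_borealis vs Ao_rubra: 10
  Dendro_borealis vs Bracho_nigra: 2
  Ictero_alba vs Ao_rubra: 13
  Ictero_alba vs Bracho_nigra: 7
  Ao_rubra vs Bracho_nigra: 11
The largest is 13, between Ictero_alba and Ao_rubra.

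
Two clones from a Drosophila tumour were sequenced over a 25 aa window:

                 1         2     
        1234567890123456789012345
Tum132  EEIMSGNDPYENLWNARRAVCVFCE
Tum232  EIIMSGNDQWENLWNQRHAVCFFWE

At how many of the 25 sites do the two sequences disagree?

7

Differing sites — 2:E/I; 9:P/Q; 10:Y/W; 16:A/Q; 18:R/H; 22:V/F; 24:C/W.
That gives 7 mismatches out of 25 aligned sites, so the Hamming distance is 7.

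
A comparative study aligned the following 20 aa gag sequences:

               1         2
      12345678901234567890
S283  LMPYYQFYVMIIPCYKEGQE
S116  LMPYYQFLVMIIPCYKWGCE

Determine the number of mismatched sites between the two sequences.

3

The sequences differ at positions 8 (Y/L), 17 (E/W), 19 (Q/C).
That gives 3 mismatches out of 20 aligned sites, so the Hamming distance is 3.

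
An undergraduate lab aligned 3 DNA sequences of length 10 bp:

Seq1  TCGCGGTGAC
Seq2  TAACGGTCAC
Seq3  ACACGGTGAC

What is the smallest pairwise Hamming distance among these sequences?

Pairwise Hamming distances:
  Seq1 vs Seq2: 3
  Seq1 vs Seq3: 2
  Seq2 vs Seq3: 3
The smallest is 2, between Seq1 and Seq3.

2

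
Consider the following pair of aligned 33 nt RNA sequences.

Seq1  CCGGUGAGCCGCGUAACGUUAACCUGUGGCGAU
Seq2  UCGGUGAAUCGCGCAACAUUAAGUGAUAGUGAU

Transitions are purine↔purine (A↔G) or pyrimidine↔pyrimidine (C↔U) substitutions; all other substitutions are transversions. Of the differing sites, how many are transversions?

Mismatches occur at site 1 (C/U, transition), site 8 (G/A, transition), site 9 (C/U, transition), site 14 (U/C, transition), site 18 (G/A, transition), site 23 (C/G, transversion), site 24 (C/U, transition), site 25 (U/G, transversion), site 26 (G/A, transition), site 28 (G/A, transition), site 30 (C/U, transition).
Of the 11 differences, 9 transitions and 2 transversions, so the answer is 2.

2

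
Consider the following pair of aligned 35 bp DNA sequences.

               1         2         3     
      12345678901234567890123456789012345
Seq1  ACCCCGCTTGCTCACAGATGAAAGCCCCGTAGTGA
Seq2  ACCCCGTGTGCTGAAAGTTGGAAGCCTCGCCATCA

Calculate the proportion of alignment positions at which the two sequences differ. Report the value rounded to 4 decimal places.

0.3143

Differing sites — 7:C/T; 8:T/G; 13:C/G; 15:C/A; 18:A/T; 21:A/G; 27:C/T; 30:T/C; 31:A/C; 32:G/A; 34:G/C.
There are 11 differences over 35 sites, so p = 11/35 = 0.3143.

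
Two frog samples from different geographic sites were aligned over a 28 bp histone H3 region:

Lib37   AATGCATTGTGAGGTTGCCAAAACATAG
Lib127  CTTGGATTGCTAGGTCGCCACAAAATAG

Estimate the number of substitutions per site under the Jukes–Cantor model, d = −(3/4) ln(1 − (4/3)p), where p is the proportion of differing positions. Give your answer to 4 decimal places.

0.3597

Differing sites — 1:A/C; 2:A/T; 5:C/G; 10:T/C; 11:G/T; 16:T/C; 21:A/C; 24:C/A.
p = 8/28 = 0.285714.
d = −0.75 · ln(1 − (4/3)·0.285714) = −0.75 · ln(0.619048) = −0.75 · (-0.479572) = 0.3597.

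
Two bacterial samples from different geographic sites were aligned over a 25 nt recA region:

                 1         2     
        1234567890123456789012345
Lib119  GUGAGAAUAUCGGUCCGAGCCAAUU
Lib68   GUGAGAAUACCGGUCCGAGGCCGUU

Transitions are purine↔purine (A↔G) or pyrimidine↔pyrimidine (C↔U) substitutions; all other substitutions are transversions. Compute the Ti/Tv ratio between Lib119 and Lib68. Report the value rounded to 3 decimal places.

Mismatches occur at site 10 (U↔C, transition), site 20 (C↔G, transversion), site 22 (A↔C, transversion), site 23 (A↔G, transition).
Of the 4 differences, 2 transitions and 2 transversions, so Ti/Tv = 2/2 = 1.000.

1.000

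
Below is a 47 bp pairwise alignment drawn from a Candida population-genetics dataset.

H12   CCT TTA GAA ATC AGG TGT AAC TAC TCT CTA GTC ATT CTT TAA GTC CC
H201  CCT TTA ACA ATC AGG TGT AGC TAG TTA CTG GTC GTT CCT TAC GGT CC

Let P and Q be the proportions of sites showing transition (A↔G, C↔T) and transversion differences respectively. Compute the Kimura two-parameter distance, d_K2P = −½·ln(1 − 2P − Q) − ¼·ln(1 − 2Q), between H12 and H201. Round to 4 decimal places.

Mismatches occur at site 7 (G↔A, transition), site 8 (A↔C, transversion), site 20 (A↔G, transition), site 24 (C↔G, transversion), site 26 (C↔T, transition), site 27 (T↔A, transversion), site 30 (A↔G, transition), site 34 (A↔G, transition), site 38 (T↔C, transition), site 42 (A↔C, transversion), site 44 (T↔G, transversion), site 45 (C↔T, transition).
Of the 12 differences, 7 transitions and 5 transversions over 47 sites: P = 7/47 = 0.148936, Q = 5/47 = 0.106383.
d = −0.5·ln(0.595745) − 0.25·ln(0.787234) = −0.5·(-0.517943) − 0.25·(-0.239230) = 0.3188.

0.3188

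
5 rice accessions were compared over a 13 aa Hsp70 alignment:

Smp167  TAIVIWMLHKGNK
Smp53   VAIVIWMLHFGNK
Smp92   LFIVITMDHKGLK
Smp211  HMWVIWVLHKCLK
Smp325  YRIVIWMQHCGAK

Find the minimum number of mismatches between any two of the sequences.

2

Pairwise Hamming distances:
  Smp167 vs Smp53: 2
  Smp167 vs Smp92: 5
  Smp167 vs Smp211: 6
  Smp167 vs Smp325: 5
  Smp53 vs Smp92: 6
  Smp53 vs Smp211: 7
  Smp53 vs Smp325: 5
  Smp92 vs Smp211: 7
  Smp92 vs Smp325: 6
  Smp211 vs Smp325: 8
The smallest is 2, between Smp167 and Smp53.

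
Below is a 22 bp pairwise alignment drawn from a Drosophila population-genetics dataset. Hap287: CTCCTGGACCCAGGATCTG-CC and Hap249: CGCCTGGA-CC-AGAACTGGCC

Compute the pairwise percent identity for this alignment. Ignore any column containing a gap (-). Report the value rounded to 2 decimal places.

84.21%

Excluding the 3 gap columns leaves 19 comparable sites.
Differing sites — 2:T/G; 13:G/A; 16:T/A.
16 of the 19 comparable sites match, so the percent identity is 16/19 × 100 = 84.21%.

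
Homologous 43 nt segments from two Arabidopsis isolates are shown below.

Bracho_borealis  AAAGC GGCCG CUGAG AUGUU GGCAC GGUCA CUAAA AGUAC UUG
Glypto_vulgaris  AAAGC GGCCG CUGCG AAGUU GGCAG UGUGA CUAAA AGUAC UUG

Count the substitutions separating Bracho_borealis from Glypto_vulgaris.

Mismatches occur at site 14 (A↔C), site 17 (U↔A), site 25 (C↔G), site 26 (G↔U), site 29 (C↔G).
That gives 5 mismatches out of 43 aligned sites, so the Hamming distance is 5.

5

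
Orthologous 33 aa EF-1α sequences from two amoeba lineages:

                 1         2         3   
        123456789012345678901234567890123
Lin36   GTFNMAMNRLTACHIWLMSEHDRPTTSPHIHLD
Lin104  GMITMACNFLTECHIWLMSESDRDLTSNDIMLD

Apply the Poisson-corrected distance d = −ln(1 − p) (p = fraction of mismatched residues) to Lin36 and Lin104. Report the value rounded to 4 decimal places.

The sequences differ at positions 2 (T/M), 3 (F/I), 4 (N/T), 7 (M/C), 9 (R/F), 12 (A/E), 21 (H/S), 24 (P/D), 25 (T/L), 28 (P/N), 29 (H/D), 31 (H/M).
p = 12/33 = 0.363636.
d = −ln(1 − 0.363636) = −ln(0.636364) = 0.4520.

0.4520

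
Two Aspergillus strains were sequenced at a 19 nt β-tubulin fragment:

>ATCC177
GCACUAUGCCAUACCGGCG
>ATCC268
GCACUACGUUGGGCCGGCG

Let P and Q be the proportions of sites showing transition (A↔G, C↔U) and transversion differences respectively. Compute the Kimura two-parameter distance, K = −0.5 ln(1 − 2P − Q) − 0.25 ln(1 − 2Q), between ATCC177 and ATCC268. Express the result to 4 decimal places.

Differing sites — 7:U/C (Ti); 9:C/U (Ti); 10:C/U (Ti); 11:A/G (Ti); 12:U/G (Tv); 13:A/G (Ti).
Of the 6 differences, 5 transitions and 1 transversion over 19 sites: P = 5/19 = 0.263158, Q = 1/19 = 0.052632.
d = −0.5·ln(0.421052) − 0.25·ln(0.894736) = −0.5·(-0.864999) − 0.25·(-0.111227) = 0.4603.

0.4603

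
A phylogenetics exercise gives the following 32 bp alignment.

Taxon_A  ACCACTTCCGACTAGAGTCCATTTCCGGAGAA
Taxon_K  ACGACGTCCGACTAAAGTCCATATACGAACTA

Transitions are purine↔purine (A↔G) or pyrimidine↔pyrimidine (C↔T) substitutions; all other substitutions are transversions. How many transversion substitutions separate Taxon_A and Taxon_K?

Mismatches occur at site 3 (C↔G, transversion), site 6 (T↔G, transversion), site 15 (G↔A, transition), site 23 (T↔A, transversion), site 25 (C↔A, transversion), site 28 (G↔A, transition), site 30 (G↔C, transversion), site 31 (A↔T, transversion).
Of the 8 differences, 2 transitions and 6 transversions, so the answer is 6.

6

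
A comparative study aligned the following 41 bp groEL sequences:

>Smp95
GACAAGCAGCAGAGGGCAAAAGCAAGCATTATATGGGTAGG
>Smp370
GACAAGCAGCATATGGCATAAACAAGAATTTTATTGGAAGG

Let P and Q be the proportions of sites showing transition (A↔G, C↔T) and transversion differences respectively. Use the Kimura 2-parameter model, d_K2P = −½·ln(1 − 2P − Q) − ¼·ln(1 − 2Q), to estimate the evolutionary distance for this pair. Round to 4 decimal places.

0.2284

Differing sites — 12:G/T (Tv); 14:G/T (Tv); 19:A/T (Tv); 22:G/A (Ti); 27:C/A (Tv); 31:A/T (Tv); 35:G/T (Tv); 38:T/A (Tv).
Of the 8 differences, 1 transition and 7 transversions over 41 sites: P = 1/41 = 0.024390, Q = 7/41 = 0.170732.
d = −0.5·ln(0.780488) − 0.25·ln(0.658536) = −0.5·(-0.247836) − 0.25·(-0.417736) = 0.2284.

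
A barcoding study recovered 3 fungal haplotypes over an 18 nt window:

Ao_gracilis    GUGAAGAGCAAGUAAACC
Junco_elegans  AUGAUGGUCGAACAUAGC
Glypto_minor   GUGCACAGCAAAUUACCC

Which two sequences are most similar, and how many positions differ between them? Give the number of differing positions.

Pairwise Hamming distances:
  Ao_gracilis vs Junco_elegans: 9
  Ao_gracilis vs Glypto_minor: 5
  Junco_elegans vs Glypto_minor: 12
The smallest is 5, between Ao_gracilis and Glypto_minor.

5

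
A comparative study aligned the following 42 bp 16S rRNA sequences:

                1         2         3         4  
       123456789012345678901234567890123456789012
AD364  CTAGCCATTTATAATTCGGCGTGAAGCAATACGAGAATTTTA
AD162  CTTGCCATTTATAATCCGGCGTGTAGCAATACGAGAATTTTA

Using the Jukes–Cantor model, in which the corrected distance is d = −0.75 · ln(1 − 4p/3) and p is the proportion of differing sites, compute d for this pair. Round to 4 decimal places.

0.0751

Differing sites — 3:A/T; 16:T/C; 24:A/T.
p = 3/42 = 0.071429.
d = −0.75 · ln(1 − (4/3)·0.071429) = −0.75 · ln(0.904761) = −0.75 · (-0.100084) = 0.0751.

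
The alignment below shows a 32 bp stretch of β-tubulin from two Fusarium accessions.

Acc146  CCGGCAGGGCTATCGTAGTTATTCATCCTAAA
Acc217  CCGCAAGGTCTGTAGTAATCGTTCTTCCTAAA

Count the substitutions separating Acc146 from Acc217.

9

Mismatches occur at site 4 (G/C), site 5 (C/A), site 9 (G/T), site 12 (A/G), site 14 (C/A), site 18 (G/A), site 20 (T/C), site 21 (A/G), site 25 (A/T).
That gives 9 mismatches out of 32 aligned sites, so the Hamming distance is 9.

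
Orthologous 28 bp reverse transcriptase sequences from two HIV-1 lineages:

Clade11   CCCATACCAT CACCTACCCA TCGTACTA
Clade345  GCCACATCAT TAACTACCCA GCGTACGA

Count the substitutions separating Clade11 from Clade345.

7

Mismatches occur at site 1 (C/G), site 5 (T/C), site 7 (C/T), site 11 (C/T), site 13 (C/A), site 21 (T/G), site 27 (T/G).
That gives 7 mismatches out of 28 aligned sites, so the Hamming distance is 7.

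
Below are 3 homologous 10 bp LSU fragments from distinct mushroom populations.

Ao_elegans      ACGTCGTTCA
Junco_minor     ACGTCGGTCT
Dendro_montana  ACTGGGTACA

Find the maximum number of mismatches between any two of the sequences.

6

Pairwise Hamming distances:
  Ao_elegans vs Junco_minor: 2
  Ao_elegans vs Dendro_montana: 4
  Junco_minor vs Dendro_montana: 6
The largest is 6, between Junco_minor and Dendro_montana.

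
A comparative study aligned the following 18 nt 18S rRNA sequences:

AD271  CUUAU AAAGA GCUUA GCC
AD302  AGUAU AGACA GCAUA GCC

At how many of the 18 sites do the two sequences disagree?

5

The sequences differ at positions 1 (C/A), 2 (U/G), 7 (A/G), 9 (G/C), 13 (U/A).
That gives 5 mismatches out of 18 aligned sites, so the Hamming distance is 5.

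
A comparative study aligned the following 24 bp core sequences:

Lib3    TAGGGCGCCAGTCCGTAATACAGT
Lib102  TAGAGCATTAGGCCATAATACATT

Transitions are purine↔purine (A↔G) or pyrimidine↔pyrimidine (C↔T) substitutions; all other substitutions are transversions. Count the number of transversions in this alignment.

Mismatches occur at site 4 (G↔A, transition), site 7 (G↔A, transition), site 8 (C↔T, transition), site 9 (C↔T, transition), site 12 (T↔G, transversion), site 15 (G↔A, transition), site 23 (G↔T, transversion).
Of the 7 differences, 5 transitions and 2 transversions, so the answer is 2.

2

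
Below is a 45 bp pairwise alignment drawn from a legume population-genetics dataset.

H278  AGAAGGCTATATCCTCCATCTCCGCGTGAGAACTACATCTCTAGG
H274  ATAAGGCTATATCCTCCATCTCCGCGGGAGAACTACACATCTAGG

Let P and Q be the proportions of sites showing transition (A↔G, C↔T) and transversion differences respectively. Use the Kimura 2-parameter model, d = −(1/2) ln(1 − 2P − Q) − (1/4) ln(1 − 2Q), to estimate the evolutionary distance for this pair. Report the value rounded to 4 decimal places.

Differing sites — 2:G/T (Tv); 27:T/G (Tv); 38:T/C (Ti); 39:C/A (Tv).
Of the 4 differences, 1 transition and 3 transversions over 45 sites: P = 1/45 = 0.022222, Q = 3/45 = 0.066667.
d = −0.5·ln(0.888889) − 0.25·ln(0.866666) = −0.5·(-0.117783) − 0.25·(-0.143102) = 0.0947.

0.0947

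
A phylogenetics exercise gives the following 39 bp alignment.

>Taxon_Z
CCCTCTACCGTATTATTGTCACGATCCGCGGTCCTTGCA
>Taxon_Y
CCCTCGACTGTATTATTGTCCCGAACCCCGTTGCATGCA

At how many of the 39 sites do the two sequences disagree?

Mismatches occur at site 6 (T/G), site 9 (C/T), site 21 (A/C), site 25 (T/A), site 28 (G/C), site 31 (G/T), site 33 (C/G), site 35 (T/A).
That gives 8 mismatches out of 39 aligned sites, so the Hamming distance is 8.

8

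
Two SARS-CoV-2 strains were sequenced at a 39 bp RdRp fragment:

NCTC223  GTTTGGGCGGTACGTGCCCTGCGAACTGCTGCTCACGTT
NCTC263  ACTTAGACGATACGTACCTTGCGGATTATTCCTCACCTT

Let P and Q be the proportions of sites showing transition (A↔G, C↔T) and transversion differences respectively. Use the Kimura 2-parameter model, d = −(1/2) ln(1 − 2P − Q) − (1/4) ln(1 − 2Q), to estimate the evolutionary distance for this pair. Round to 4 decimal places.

Mismatches occur at site 1 (G/A, transition), site 2 (T/C, transition), site 5 (G/A, transition), site 7 (G/A, transition), site 10 (G/A, transition), site 16 (G/A, transition), site 19 (C/T, transition), site 24 (A/G, transition), site 26 (C/T, transition), site 28 (G/A, transition), site 29 (C/T, transition), site 31 (G/C, transversion), site 37 (G/C, transversion).
Of the 13 differences, 11 transitions and 2 transversions over 39 sites: P = 11/39 = 0.282051, Q = 2/39 = 0.051282.
d = −0.5·ln(0.384616) − 0.25·ln(0.897436) = −0.5·(-0.955510) − 0.25·(-0.108213) = 0.5048.

0.5048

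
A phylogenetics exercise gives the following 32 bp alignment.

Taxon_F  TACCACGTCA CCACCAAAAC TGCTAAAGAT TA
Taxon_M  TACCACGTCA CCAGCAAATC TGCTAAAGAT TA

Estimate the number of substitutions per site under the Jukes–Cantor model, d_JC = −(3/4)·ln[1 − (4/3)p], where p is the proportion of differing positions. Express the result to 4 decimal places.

0.0653

Differing sites — 14:C/G; 19:A/T.
p = 2/32 = 0.062500.
d = −0.75 · ln(1 − (4/3)·0.062500) = −0.75 · ln(0.916667) = −0.75 · (-0.087011) = 0.0653.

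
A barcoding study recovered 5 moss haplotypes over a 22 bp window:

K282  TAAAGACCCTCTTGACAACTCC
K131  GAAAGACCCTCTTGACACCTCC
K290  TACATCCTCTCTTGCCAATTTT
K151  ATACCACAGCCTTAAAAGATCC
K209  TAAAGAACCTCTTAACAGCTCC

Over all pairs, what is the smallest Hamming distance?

2

Pairwise Hamming distances:
  K282 vs K131: 2
  K282 vs K290: 8
  K282 vs K151: 11
  K282 vs K209: 3
  K131 vs K290: 10
  K131 vs K151: 11
  K131 vs K209: 4
  K290 vs K151: 16
  K290 vs K209: 11
  K151 vs K209: 10
The smallest is 2, between K282 and K131.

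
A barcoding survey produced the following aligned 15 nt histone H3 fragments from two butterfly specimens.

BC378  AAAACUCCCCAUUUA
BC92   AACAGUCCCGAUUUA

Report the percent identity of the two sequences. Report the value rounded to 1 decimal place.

80.0%

Differing sites — 3:A/C; 5:C/G; 10:C/G.
12 of the 15 sites match, so the percent identity is 12/15 × 100 = 80.0%.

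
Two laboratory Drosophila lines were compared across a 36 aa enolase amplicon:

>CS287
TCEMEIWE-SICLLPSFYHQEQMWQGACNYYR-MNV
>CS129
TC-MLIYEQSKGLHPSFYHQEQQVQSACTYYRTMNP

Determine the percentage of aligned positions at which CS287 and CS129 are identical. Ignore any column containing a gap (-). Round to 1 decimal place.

69.7%

Excluding the 3 gap columns leaves 33 comparable sites.
The sequences differ at positions 5 (E/L), 7 (W/Y), 11 (I/K), 12 (C/G), 14 (L/H), 23 (M/Q), 24 (W/V), 26 (G/S), 29 (N/T), 36 (V/P).
23 of the 33 comparable sites match, so the percent identity is 23/33 × 100 = 69.7%.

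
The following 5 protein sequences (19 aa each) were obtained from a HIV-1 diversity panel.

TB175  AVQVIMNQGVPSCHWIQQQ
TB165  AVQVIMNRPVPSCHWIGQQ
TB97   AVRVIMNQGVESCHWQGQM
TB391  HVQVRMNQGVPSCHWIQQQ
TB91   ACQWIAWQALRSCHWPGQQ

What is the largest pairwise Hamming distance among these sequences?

11

Pairwise Hamming distances:
  TB175 vs TB165: 3
  TB175 vs TB97: 5
  TB175 vs TB391: 2
  TB175 vs TB91: 9
  TB165 vs TB97: 6
  TB165 vs TB391: 5
  TB165 vs TB91: 9
  TB97 vs TB391: 7
  TB97 vs TB91: 10
  TB391 vs TB91: 11
The largest is 11, between TB391 and TB91.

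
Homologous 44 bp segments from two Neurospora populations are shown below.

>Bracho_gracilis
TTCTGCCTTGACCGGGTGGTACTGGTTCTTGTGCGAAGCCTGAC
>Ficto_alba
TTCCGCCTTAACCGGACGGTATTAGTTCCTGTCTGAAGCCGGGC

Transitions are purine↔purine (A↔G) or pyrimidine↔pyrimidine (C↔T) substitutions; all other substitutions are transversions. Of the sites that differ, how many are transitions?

9

The sequences differ at positions 4 (T/C, transition), 10 (G/A, transition), 16 (G/A, transition), 17 (T/C, transition), 22 (C/T, transition), 24 (G/A, transition), 29 (T/C, transition), 33 (G/C, transversion), 34 (C/T, transition), 41 (T/G, transversion), 43 (A/G, transition).
Of the 11 differences, 9 transitions and 2 transversions, so the answer is 9.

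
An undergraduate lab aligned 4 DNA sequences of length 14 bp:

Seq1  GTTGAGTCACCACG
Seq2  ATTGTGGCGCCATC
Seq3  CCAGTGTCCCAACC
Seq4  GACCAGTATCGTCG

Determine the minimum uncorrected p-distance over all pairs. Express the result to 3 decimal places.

0.429

Pairwise Hamming distances:
  Seq1 vs Seq2: 6
  Seq1 vs Seq3: 7
  Seq1 vs Seq4: 7
  Seq2 vs Seq3: 7
  Seq2 vs Seq4: 12
  Seq3 vs Seq4: 10
The smallest is 6 mismatches, between Seq1 and Seq2; p = 6/14 = 0.429.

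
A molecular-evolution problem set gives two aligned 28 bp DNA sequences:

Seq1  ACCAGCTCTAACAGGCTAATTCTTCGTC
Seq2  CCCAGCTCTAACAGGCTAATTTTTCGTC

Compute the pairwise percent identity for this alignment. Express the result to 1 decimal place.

Mismatches occur at site 1 (A→C), site 22 (C→T).
26 of the 28 sites match, so the percent identity is 26/28 × 100 = 92.9%.

92.9%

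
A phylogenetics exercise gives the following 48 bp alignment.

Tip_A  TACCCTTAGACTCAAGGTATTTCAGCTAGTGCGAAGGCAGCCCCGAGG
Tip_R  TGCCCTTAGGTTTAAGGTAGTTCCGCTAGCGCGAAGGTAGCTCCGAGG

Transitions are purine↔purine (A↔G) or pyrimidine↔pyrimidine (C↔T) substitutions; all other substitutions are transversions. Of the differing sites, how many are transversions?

Mismatches occur at site 2 (A↔G, transition), site 10 (A↔G, transition), site 11 (C↔T, transition), site 13 (C↔T, transition), site 20 (T↔G, transversion), site 24 (A↔C, transversion), site 30 (T↔C, transition), site 38 (C↔T, transition), site 42 (C↔T, transition).
Of the 9 differences, 7 transitions and 2 transversions, so the answer is 2.

2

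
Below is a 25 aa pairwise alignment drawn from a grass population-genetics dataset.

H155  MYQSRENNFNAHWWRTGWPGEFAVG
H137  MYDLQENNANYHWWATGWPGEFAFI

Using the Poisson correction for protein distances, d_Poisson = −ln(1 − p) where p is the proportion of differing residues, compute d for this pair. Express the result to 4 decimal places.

Mismatches occur at site 3 (Q/D), site 4 (S/L), site 5 (R/Q), site 9 (F/A), site 11 (A/Y), site 15 (R/A), site 24 (V/F), site 25 (G/I).
p = 8/25 = 0.320000.
d = −ln(1 − 0.320000) = −ln(0.680000) = 0.3857.

0.3857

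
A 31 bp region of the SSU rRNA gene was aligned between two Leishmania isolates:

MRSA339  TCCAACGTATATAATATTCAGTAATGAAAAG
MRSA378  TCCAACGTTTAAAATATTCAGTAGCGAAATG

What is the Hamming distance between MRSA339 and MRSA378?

The sequences differ at positions 9 (A/T), 12 (T/A), 24 (A/G), 25 (T/C), 30 (A/T).
That gives 5 mismatches out of 31 aligned sites, so the Hamming distance is 5.

5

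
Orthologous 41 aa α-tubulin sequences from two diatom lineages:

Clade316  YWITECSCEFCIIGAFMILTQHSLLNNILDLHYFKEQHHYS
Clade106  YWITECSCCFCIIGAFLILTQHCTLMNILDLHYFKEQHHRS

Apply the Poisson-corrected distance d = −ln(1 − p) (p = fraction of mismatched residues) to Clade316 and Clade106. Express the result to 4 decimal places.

0.1582

Mismatches occur at site 9 (E→C), site 17 (M→L), site 23 (S→C), site 24 (L→T), site 26 (N→M), site 40 (Y→R).
p = 6/41 = 0.146341.
d = −ln(1 − 0.146341) = −ln(0.853659) = 0.1582.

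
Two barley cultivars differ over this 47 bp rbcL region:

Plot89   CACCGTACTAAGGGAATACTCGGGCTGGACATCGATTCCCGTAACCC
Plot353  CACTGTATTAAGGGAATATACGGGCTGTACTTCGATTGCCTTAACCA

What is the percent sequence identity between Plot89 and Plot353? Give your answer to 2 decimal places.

Mismatches occur at site 4 (C→T), site 8 (C→T), site 19 (C→T), site 20 (T→A), site 28 (G→T), site 31 (A→T), site 38 (C→G), site 41 (G→T), site 47 (C→A).
38 of the 47 sites match, so the percent identity is 38/47 × 100 = 80.85%.

80.85%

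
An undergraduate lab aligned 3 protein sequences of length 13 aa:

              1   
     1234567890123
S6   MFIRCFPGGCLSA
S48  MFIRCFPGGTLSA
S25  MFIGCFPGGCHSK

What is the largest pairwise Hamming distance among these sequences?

4

Pairwise Hamming distances:
  S6 vs S48: 1
  S6 vs S25: 3
  S48 vs S25: 4
The largest is 4, between S48 and S25.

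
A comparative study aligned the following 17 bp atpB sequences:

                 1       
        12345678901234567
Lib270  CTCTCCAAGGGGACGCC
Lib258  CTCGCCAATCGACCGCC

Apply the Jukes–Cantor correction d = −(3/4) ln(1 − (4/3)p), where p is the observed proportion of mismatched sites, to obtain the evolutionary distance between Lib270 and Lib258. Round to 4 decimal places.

The sequences differ at positions 4 (T/G), 9 (G/T), 10 (G/C), 12 (G/A), 13 (A/C).
p = 5/17 = 0.294118.
d = −0.75 · ln(1 − (4/3)·0.294118) = −0.75 · ln(0.607843) = −0.75 · (-0.497839) = 0.3734.

0.3734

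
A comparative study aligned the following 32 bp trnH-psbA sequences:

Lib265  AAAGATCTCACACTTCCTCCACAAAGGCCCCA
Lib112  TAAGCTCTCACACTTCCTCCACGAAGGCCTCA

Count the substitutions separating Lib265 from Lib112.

4

Differing sites — 1:A/T; 5:A/C; 23:A/G; 30:C/T.
That gives 4 mismatches out of 32 aligned sites, so the Hamming distance is 4.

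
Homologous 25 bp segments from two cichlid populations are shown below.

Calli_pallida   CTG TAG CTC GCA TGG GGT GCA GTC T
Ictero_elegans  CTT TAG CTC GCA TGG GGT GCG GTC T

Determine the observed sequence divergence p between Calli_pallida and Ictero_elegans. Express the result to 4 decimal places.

0.0800

The sequences differ at positions 3 (G/T), 21 (A/G).
There are 2 differences over 25 sites, so p = 2/25 = 0.0800.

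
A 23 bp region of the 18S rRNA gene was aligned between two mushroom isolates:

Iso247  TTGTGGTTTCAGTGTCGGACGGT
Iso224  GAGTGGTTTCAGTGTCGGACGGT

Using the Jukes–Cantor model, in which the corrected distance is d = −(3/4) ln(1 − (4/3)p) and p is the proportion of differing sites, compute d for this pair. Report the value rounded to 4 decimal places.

Mismatches occur at site 1 (T↔G), site 2 (T↔A).
p = 2/23 = 0.086957.
d = −0.75 · ln(1 − (4/3)·0.086957) = −0.75 · ln(0.884057) = −0.75 · (-0.123234) = 0.0924.

0.0924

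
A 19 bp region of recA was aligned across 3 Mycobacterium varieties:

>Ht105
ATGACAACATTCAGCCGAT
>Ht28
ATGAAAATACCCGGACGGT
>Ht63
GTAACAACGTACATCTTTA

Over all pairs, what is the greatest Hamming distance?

Pairwise Hamming distances:
  Ht105 vs Ht28: 7
  Ht105 vs Ht63: 9
  Ht28 vs Ht63: 14
The largest is 14, between Ht28 and Ht63.

14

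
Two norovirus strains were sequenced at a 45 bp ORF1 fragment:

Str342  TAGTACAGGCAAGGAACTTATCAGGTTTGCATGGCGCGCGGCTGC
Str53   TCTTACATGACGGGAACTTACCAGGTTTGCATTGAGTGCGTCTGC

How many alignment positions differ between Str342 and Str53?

11

Differing sites — 2:A/C; 3:G/T; 8:G/T; 10:C/A; 11:A/C; 12:A/G; 21:T/C; 33:G/T; 35:C/A; 37:C/T; 41:G/T.
That gives 11 mismatches out of 45 aligned sites, so the Hamming distance is 11.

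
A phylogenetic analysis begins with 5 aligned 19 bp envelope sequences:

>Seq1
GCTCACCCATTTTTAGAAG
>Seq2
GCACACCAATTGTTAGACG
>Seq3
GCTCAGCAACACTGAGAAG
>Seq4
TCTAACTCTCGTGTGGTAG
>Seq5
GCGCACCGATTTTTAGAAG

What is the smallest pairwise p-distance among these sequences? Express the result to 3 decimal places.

Pairwise Hamming distances:
  Seq1 vs Seq2: 4
  Seq1 vs Seq3: 6
  Seq1 vs Seq4: 9
  Seq1 vs Seq5: 2
  Seq2 vs Seq3: 7
  Seq2 vs Seq4: 13
  Seq2 vs Seq5: 4
  Seq3 vs Seq4: 12
  Seq3 vs Seq5: 7
  Seq4 vs Seq5: 11
The smallest is 2 mismatches, between Seq1 and Seq5; p = 2/19 = 0.105.

0.105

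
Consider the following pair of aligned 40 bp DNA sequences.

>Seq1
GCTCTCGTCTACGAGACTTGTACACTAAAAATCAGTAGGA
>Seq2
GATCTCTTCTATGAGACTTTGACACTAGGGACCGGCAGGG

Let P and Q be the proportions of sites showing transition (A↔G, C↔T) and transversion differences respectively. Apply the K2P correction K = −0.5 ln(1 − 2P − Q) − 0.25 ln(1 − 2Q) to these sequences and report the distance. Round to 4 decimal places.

0.4024

The sequences differ at positions 2 (C/A, transversion), 7 (G/T, transversion), 12 (C/T, transition), 20 (G/T, transversion), 21 (T/G, transversion), 28 (A/G, transition), 29 (A/G, transition), 30 (A/G, transition), 32 (T/C, transition), 34 (A/G, transition), 36 (T/C, transition), 40 (A/G, transition).
Of the 12 differences, 8 transitions and 4 transversions over 40 sites: P = 8/40 = 0.200000, Q = 4/40 = 0.100000.
d = −0.5·ln(0.500000) − 0.25·ln(0.800000) = −0.5·(-0.693147) − 0.25·(-0.223144) = 0.4024.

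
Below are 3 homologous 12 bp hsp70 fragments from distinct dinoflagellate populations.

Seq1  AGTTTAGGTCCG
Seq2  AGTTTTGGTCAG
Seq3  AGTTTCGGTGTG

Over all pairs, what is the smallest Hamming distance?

2

Pairwise Hamming distances:
  Seq1 vs Seq2: 2
  Seq1 vs Seq3: 3
  Seq2 vs Seq3: 3
The smallest is 2, between Seq1 and Seq2.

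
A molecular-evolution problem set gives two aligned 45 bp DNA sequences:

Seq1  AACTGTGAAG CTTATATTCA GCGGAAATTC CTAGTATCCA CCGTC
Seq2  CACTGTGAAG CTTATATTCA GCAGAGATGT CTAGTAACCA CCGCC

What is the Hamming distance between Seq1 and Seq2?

7

Mismatches occur at site 1 (A↔C), site 23 (G↔A), site 26 (A↔G), site 29 (T↔G), site 30 (C↔T), site 37 (T↔A), site 44 (T↔C).
That gives 7 mismatches out of 45 aligned sites, so the Hamming distance is 7.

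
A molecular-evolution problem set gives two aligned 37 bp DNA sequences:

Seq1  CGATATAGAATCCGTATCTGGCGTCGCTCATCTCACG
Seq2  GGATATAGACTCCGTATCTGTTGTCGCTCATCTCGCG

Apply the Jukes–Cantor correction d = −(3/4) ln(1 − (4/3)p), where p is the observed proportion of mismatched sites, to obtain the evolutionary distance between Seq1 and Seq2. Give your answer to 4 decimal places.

0.1490

Mismatches occur at site 1 (C→G), site 10 (A→C), site 21 (G→T), site 22 (C→T), site 35 (A→G).
p = 5/37 = 0.135135.
d = −0.75 · ln(1 − (4/3)·0.135135) = −0.75 · ln(0.819820) = −0.75 · (-0.198670) = 0.1490.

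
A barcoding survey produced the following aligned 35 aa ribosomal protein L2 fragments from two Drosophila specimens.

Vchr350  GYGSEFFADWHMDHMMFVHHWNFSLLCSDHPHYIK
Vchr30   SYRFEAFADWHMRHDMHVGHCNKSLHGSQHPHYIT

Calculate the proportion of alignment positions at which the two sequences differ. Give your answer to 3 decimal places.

0.400

Mismatches occur at site 1 (G/S), site 3 (G/R), site 4 (S/F), site 6 (F/A), site 13 (D/R), site 15 (M/D), site 17 (F/H), site 19 (H/G), site 21 (W/C), site 23 (F/K), site 26 (L/H), site 27 (C/G), site 29 (D/Q), site 35 (K/T).
There are 14 differences over 35 sites, so p = 14/35 = 0.400.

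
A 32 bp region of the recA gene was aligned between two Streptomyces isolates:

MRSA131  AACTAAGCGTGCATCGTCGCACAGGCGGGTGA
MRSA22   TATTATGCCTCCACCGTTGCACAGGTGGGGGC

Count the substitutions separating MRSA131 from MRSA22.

Mismatches occur at site 1 (A/T), site 3 (C/T), site 6 (A/T), site 9 (G/C), site 11 (G/C), site 14 (T/C), site 18 (C/T), site 26 (C/T), site 30 (T/G), site 32 (A/C).
That gives 10 mismatches out of 32 aligned sites, so the Hamming distance is 10.

10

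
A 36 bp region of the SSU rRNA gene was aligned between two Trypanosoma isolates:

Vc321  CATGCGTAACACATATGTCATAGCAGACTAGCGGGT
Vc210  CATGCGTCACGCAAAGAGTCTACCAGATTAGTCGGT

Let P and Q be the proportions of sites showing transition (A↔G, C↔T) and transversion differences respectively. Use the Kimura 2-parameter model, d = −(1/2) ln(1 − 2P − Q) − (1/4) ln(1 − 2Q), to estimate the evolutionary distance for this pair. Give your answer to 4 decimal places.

0.4427

Differing sites — 8:A/C (Tv); 11:A/G (Ti); 14:T/A (Tv); 16:T/G (Tv); 17:G/A (Ti); 18:T/G (Tv); 19:C/T (Ti); 20:A/C (Tv); 23:G/C (Tv); 28:C/T (Ti); 32:C/T (Ti); 33:G/C (Tv).
Of the 12 differences, 5 transitions and 7 transversions over 36 sites: P = 5/36 = 0.138889, Q = 7/36 = 0.194444.
d = −0.5·ln(0.527778) − 0.25·ln(0.611112) = −0.5·(-0.639080) − 0.25·(-0.492475) = 0.4427.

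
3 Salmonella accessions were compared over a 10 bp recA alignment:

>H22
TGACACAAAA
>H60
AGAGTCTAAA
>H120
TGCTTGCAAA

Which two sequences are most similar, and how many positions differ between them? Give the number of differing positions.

Pairwise Hamming distances:
  H22 vs H60: 4
  H22 vs H120: 5
  H60 vs H120: 5
The smallest is 4, between H22 and H60.

4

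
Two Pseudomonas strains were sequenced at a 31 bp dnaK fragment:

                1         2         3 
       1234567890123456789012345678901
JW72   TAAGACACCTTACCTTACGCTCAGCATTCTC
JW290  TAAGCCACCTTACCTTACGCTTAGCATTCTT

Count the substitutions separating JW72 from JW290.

Differing sites — 5:A/C; 22:C/T; 31:C/T.
That gives 3 mismatches out of 31 aligned sites, so the Hamming distance is 3.

3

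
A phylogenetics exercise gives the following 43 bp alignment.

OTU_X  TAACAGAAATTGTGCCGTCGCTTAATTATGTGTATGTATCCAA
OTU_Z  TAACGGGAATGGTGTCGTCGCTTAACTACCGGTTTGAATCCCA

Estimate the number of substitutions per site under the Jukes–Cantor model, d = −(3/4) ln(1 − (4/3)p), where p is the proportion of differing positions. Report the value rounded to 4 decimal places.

The sequences differ at positions 5 (A/G), 7 (A/G), 11 (T/G), 15 (C/T), 26 (T/C), 29 (T/C), 30 (G/C), 31 (T/G), 34 (A/T), 37 (T/A), 42 (A/C).
p = 11/43 = 0.255814.
d = −0.75 · ln(1 − (4/3)·0.255814) = −0.75 · ln(0.658915) = −0.75 · (-0.417161) = 0.3129.

0.3129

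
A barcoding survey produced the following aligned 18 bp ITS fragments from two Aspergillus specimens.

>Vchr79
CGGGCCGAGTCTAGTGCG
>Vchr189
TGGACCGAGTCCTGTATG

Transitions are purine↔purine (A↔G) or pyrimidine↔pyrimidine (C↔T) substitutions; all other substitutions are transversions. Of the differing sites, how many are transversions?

1

The sequences differ at positions 1 (C/T, transition), 4 (G/A, transition), 12 (T/C, transition), 13 (A/T, transversion), 16 (G/A, transition), 17 (C/T, transition).
Of the 6 differences, 5 transitions and 1 transversion, so the answer is 1.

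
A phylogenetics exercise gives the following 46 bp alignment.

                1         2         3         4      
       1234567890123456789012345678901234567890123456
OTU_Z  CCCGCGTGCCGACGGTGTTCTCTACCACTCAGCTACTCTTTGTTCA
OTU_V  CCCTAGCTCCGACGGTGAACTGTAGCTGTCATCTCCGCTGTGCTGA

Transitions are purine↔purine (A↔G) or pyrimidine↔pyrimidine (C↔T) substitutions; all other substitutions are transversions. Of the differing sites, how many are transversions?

14

Mismatches occur at site 4 (G/T, transversion), site 5 (C/A, transversion), site 7 (T/C, transition), site 8 (G/T, transversion), site 18 (T/A, transversion), site 19 (T/A, transversion), site 22 (C/G, transversion), site 25 (C/G, transversion), site 27 (A/T, transversion), site 28 (C/G, transversion), site 32 (G/T, transversion), site 35 (A/C, transversion), site 37 (T/G, transversion), site 40 (T/G, transversion), site 43 (T/C, transition), site 45 (C/G, transversion).
Of the 16 differences, 2 transitions and 14 transversions, so the answer is 14.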